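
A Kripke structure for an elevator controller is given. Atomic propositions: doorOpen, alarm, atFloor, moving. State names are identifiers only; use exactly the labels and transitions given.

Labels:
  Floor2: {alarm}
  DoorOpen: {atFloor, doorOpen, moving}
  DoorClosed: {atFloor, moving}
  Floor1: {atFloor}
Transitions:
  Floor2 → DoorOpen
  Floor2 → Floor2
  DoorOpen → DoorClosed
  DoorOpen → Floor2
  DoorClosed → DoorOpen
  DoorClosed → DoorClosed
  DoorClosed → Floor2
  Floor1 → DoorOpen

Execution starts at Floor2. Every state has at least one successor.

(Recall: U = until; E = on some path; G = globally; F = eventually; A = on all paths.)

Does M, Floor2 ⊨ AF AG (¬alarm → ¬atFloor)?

States satisfying AG (¬alarm → ¬atFloor): ∅.
States satisfying AF AG (¬alarm → ¬atFloor): ∅.
There is a path from Floor2 along which AG (¬alarm → ¬atFloor) never holds.
Floor2 ∉ Sat(AF AG (¬alarm → ¬atFloor)).

Violated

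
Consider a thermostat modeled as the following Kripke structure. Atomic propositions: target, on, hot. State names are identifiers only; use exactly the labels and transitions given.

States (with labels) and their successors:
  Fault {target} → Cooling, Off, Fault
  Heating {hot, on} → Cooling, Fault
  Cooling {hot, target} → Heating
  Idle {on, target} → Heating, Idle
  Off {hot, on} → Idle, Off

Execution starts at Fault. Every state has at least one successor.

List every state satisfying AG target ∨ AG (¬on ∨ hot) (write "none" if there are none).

none

States satisfying target: {Fault, Cooling, Idle}.
States satisfying AG target: ∅.
States satisfying ¬on ∨ hot: {Fault, Heating, Cooling, Off}.
States satisfying AG (¬on ∨ hot): ∅.
States satisfying AG target ∨ AG (¬on ∨ hot): ∅.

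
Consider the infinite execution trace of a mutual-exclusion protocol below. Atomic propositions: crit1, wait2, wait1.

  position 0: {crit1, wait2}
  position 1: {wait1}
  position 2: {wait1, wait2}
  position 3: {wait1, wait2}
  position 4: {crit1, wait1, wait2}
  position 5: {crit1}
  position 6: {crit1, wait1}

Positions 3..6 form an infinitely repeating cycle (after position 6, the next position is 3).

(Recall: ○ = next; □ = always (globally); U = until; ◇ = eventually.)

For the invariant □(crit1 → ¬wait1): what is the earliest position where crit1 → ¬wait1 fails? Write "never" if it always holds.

Check crit1 → ¬wait1 at each position in order: 0 ✓, 1 ✓, 2 ✓, 3 ✓.
At position 4 the labels are {crit1, wait1, wait2}, so crit1 → ¬wait1 is false there. This is the first violation.

4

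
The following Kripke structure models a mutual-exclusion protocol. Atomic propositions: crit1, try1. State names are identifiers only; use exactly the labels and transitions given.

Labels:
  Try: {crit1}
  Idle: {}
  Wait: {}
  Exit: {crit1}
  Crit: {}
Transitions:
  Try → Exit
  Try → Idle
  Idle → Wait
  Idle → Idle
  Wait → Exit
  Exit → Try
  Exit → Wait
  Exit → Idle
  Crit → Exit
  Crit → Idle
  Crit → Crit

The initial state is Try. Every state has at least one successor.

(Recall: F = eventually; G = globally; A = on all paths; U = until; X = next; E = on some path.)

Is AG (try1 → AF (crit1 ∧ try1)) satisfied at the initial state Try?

Satisfied

States satisfying try1 → AF (crit1 ∧ try1): {Try, Idle, Wait, Exit, Crit}.
States satisfying AG (try1 → AF (crit1 ∧ try1)): {Try, Idle, Wait, Exit, Crit}.
Every state reachable from Try satisfies try1 → AF (crit1 ∧ try1).
Try ∈ Sat(AG (try1 → AF (crit1 ∧ try1))).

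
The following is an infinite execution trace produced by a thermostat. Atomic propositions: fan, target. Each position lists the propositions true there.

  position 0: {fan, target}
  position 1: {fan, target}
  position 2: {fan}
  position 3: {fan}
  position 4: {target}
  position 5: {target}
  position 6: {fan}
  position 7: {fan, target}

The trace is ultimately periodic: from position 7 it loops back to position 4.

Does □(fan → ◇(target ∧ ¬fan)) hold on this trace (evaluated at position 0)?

Satisfied

fan → ◇(target ∧ ¬fan) holds at every position 0..7, and those are all positions ever visited, so □(fan → ◇(target ∧ ¬fan)) holds.
Positions where fan holds: 0, 1, 2, 3, 6, 7.
Check ◇(target ∧ ¬fan) at each: 0→ok, 1→ok, 2→ok, 3→ok, 6→ok, 7→ok.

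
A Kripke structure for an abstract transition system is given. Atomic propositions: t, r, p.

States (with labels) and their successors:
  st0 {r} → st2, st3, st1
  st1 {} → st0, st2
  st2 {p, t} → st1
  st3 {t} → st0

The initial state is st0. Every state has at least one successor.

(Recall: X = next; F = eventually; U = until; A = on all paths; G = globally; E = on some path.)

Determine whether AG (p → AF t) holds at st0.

States satisfying p → AF t: {st0, st1, st2, st3}.
States satisfying AG (p → AF t): {st0, st1, st2, st3}.
Every state reachable from st0 satisfies p → AF t.
st0 ∈ Sat(AG (p → AF t)).

Yes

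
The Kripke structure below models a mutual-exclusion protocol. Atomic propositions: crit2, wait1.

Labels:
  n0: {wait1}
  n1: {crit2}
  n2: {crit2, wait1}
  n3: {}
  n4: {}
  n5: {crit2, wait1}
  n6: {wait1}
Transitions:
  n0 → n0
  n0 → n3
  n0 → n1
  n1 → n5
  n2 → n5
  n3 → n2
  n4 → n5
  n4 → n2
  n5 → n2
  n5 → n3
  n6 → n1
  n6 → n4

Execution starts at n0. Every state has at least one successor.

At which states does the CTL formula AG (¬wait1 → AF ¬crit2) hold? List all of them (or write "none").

{n2, n3, n4, n5}

States satisfying ¬wait1 → AF ¬crit2: {n0, n2, n3, n4, n5, n6}.
States satisfying AG (¬wait1 → AF ¬crit2): {n2, n3, n4, n5}.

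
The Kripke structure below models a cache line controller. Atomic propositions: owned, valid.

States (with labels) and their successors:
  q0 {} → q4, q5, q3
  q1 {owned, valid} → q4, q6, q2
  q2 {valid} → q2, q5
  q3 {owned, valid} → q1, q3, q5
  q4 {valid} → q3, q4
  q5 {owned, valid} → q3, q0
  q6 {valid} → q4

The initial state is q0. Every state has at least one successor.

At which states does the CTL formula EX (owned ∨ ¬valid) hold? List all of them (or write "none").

States satisfying owned ∨ ¬valid: {q0, q1, q3, q5}.
States satisfying EX (owned ∨ ¬valid): {q0, q2, q3, q4, q5}.

{q0, q2, q3, q4, q5}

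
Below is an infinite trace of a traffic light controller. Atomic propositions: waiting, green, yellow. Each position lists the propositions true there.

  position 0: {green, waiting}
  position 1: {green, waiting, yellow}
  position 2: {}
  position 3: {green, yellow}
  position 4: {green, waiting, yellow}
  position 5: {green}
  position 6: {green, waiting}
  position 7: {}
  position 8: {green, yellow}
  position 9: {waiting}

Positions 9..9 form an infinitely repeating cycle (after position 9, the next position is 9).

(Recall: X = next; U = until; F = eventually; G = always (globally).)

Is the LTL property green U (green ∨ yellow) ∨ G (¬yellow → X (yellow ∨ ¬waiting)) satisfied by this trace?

Walking from position 0: green ∨ yellow first holds at position 0, and green holds at every earlier position along the way, so green U (green ∨ yellow) holds.
¬yellow → X (yellow ∨ ¬waiting) must hold at every position from 0 onward. It fails at position 5, so G (¬yellow → X (yellow ∨ ¬waiting)) is false.
Positions where ¬yellow holds: 0, 2, 5, 6, 7, 9.
Check X (yellow ∨ ¬waiting) at each: 0→ok, 2→ok, 5→fails, 6→ok, 7→ok, 9→fails.
At position 0: green U (green ∨ yellow) is true; G (¬yellow → X (yellow ∨ ¬waiting)) is false; so green U (green ∨ yellow) ∨ G (¬yellow → X (yellow ∨ ¬waiting)) is true.

Holds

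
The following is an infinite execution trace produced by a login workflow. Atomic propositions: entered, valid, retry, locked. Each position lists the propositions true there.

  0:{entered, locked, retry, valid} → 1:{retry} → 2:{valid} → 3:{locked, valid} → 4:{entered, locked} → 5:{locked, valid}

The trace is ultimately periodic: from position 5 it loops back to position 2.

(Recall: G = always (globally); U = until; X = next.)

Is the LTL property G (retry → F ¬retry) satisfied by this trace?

Yes

retry → F ¬retry holds at every position 0..5, and those are all positions ever visited, so G (retry → F ¬retry) holds.
Positions where retry holds: 0, 1.
Check F ¬retry at each: 0→ok, 1→ok.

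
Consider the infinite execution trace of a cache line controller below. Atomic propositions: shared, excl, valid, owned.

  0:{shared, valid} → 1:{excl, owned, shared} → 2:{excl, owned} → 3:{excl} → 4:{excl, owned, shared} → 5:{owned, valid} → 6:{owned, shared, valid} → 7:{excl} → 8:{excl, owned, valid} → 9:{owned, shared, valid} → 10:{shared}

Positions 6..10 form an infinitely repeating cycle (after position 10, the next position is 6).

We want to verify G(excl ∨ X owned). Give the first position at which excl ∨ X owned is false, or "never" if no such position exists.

6

Check excl ∨ X owned at each position in order: 0 ✓, 1 ✓, 2 ✓, 3 ✓, 4 ✓, 5 ✓.
At position 6 the labels are {owned, shared, valid} and the next position 7 has {excl}, so excl ∨ X owned is false there. This is the first violation.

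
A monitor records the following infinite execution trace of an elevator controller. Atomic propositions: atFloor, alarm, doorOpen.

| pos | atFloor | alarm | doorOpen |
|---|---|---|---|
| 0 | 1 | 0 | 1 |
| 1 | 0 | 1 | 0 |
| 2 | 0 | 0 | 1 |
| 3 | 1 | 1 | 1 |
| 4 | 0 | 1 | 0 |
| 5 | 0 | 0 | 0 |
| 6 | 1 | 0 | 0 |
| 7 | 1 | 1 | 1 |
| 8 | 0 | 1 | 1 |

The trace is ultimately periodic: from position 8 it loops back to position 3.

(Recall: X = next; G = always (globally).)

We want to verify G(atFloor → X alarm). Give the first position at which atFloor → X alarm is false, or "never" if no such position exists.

never

atFloor → X alarm holds at every position 0..8, and those are all the positions the trace ever visits, so the invariant G(atFloor → X alarm) is never violated.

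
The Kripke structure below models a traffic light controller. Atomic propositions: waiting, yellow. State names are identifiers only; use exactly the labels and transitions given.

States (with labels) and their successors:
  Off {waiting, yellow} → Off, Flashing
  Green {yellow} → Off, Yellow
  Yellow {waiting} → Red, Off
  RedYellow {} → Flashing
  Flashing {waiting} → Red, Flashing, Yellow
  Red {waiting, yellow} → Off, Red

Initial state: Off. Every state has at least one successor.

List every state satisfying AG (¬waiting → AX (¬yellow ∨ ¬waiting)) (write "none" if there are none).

States satisfying ¬waiting → AX (¬yellow ∨ ¬waiting): {Off, Yellow, RedYellow, Flashing, Red}.
States satisfying AG (¬waiting → AX (¬yellow ∨ ¬waiting)): {Off, Yellow, RedYellow, Flashing, Red}.

{Off, Yellow, RedYellow, Flashing, Red}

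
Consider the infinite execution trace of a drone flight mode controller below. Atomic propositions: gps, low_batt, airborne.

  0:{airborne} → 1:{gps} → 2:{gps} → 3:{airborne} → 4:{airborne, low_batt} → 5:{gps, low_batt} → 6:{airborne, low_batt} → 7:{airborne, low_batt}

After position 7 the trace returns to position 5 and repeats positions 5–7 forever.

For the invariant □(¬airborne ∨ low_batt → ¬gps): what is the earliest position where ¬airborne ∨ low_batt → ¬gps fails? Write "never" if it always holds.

Check ¬airborne ∨ low_batt → ¬gps at each position in order: 0 ✓.
At position 1 the labels are {gps}, so ¬airborne ∨ low_batt → ¬gps is false there. This is the first violation.

1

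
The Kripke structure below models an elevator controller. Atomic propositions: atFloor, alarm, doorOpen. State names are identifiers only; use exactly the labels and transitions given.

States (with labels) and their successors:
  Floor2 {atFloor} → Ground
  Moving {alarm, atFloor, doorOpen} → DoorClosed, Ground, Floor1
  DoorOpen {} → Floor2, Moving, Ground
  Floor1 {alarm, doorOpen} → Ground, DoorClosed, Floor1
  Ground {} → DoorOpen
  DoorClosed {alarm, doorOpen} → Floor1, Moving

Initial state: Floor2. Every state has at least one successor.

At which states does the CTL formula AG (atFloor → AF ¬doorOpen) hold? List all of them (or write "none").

States satisfying atFloor → AF ¬doorOpen: {Floor2, DoorOpen, Floor1, Ground, DoorClosed}.
States satisfying AG (atFloor → AF ¬doorOpen): ∅.

none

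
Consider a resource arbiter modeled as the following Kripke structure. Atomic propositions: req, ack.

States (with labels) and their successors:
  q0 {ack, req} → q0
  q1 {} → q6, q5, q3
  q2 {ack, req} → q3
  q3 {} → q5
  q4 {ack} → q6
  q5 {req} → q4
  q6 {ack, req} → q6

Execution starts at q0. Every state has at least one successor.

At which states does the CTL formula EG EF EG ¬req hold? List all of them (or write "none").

States satisfying EF EG ¬req: ∅.
States satisfying EG EF EG ¬req: ∅.

none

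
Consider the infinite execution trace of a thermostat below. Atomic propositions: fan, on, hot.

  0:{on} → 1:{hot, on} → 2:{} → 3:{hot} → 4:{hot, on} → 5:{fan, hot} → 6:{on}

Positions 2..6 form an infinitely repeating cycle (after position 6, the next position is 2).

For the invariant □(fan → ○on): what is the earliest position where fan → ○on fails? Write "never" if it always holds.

fan → ○on holds at every position 0..6, and those are all the positions the trace ever visits, so the invariant □(fan → ○on) is never violated.

never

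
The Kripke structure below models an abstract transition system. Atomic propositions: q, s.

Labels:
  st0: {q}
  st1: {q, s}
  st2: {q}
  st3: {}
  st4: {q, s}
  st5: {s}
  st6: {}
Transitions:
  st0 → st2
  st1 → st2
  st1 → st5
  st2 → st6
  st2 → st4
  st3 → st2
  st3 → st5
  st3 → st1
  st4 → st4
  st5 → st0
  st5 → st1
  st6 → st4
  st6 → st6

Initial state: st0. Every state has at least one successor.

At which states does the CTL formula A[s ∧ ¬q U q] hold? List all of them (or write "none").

States satisfying s ∧ ¬q: {st5}.
States satisfying q: {st0, st1, st2, st4}.
States satisfying A[s ∧ ¬q U q]: {st0, st1, st2, st4, st5}.

{st0, st1, st2, st4, st5}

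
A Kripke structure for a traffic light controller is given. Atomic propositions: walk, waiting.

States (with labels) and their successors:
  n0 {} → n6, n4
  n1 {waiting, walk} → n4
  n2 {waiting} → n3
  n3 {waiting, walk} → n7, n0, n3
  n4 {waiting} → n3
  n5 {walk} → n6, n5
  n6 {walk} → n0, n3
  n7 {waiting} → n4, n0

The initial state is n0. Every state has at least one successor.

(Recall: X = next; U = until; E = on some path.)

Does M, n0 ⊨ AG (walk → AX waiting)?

No

States satisfying walk → AX waiting: {n0, n1, n2, n4, n7}.
States satisfying AG (walk → AX waiting): ∅.
n3 is reachable from n0 and violates walk → AX waiting, so AG fails at n0.
n0 ∉ Sat(AG (walk → AX waiting)).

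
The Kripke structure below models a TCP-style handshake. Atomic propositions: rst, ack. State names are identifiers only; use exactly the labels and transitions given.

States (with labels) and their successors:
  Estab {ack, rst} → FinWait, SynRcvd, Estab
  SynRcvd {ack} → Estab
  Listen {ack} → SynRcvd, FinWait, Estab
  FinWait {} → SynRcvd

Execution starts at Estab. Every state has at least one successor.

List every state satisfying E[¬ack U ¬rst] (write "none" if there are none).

States satisfying ¬ack: {FinWait}.
States satisfying ¬rst: {SynRcvd, Listen, FinWait}.
States satisfying E[¬ack U ¬rst]: {SynRcvd, Listen, FinWait}.

{SynRcvd, Listen, FinWait}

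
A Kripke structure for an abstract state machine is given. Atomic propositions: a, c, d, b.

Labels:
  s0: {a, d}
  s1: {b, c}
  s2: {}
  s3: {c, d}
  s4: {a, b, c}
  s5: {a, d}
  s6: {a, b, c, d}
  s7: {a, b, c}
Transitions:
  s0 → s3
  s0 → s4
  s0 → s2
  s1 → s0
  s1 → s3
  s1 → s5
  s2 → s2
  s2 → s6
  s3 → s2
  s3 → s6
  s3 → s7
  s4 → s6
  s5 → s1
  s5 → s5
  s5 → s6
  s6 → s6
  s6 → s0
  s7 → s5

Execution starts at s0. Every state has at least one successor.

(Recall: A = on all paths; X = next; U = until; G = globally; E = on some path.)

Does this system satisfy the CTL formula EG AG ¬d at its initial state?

Does not hold

States satisfying AG ¬d: ∅.
States satisfying EG AG ¬d: ∅.
No suitable path/successor from s0 witnesses the formula.
s0 ∉ Sat(EG AG ¬d).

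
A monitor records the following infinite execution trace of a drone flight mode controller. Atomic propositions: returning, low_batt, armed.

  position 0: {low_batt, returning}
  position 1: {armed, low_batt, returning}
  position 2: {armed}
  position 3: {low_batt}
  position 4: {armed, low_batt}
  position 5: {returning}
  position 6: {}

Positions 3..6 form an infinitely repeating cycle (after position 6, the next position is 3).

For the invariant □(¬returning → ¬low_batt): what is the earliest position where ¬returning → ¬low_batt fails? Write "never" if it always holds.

Check ¬returning → ¬low_batt at each position in order: 0 ✓, 1 ✓, 2 ✓.
At position 3 the labels are {low_batt}, so ¬returning → ¬low_batt is false there. This is the first violation.

3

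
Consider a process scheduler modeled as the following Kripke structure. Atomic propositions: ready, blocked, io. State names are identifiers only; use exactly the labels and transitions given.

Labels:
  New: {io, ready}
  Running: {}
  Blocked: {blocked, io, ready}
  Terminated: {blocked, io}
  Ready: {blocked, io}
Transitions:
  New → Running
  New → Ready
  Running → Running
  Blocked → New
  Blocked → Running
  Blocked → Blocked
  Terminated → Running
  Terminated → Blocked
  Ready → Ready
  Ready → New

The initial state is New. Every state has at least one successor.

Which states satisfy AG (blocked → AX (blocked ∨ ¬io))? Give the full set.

States satisfying blocked → AX (blocked ∨ ¬io): {New, Running, Terminated}.
States satisfying AG (blocked → AX (blocked ∨ ¬io)): {Running}.

{Running}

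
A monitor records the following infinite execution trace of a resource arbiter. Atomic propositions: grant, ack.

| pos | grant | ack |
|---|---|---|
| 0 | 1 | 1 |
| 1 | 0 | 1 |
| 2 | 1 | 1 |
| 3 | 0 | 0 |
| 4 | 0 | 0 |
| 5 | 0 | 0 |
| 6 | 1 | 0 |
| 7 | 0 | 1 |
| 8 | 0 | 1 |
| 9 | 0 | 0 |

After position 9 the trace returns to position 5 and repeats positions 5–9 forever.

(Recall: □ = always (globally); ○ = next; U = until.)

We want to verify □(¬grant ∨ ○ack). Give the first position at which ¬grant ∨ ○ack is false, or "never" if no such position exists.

Check ¬grant ∨ ○ack at each position in order: 0 ✓, 1 ✓.
At position 2 the labels are {ack, grant} and the next position 3 has {}, so ¬grant ∨ ○ack is false there. This is the first violation.

2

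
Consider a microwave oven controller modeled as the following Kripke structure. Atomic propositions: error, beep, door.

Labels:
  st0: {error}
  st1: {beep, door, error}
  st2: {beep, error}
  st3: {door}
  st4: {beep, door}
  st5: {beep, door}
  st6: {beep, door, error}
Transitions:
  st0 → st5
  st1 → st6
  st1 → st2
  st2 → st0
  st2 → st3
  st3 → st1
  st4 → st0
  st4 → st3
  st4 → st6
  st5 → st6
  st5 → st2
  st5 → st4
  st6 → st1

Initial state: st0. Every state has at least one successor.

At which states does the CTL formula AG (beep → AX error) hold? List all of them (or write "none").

none

States satisfying beep → AX error: {st0, st1, st3, st6}.
States satisfying AG (beep → AX error): ∅.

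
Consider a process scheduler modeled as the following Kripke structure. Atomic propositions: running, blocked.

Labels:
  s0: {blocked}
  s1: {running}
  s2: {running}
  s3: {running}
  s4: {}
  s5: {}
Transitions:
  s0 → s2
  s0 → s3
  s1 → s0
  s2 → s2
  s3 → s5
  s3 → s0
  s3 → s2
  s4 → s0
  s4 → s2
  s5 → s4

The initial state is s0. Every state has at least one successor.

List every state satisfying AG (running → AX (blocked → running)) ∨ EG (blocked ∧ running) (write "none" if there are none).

{s2}

States satisfying running → AX (blocked → running): {s0, s2, s4, s5}.
States satisfying AG (running → AX (blocked → running)): {s2}.
States satisfying blocked ∧ running: ∅.
States satisfying EG (blocked ∧ running): ∅.
States satisfying AG (running → AX (blocked → running)) ∨ EG (blocked ∧ running): {s2}.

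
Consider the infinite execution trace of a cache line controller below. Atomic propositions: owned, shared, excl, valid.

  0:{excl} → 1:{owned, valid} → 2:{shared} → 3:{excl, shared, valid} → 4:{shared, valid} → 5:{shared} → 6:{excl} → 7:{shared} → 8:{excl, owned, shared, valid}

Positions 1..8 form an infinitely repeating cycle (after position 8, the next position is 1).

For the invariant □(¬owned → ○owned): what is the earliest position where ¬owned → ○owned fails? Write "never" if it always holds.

Check ¬owned → ○owned at each position in order: 0 ✓, 1 ✓.
At position 2 the labels are {shared} and the next position 3 has {excl, shared, valid}, so ¬owned → ○owned is false there. This is the first violation.

2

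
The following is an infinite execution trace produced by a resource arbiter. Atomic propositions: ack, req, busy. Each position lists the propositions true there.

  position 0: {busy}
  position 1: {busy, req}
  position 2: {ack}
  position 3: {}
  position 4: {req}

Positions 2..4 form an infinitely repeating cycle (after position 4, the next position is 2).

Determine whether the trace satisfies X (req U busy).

Satisfied

The position after 0 is 1; req U busy is true there.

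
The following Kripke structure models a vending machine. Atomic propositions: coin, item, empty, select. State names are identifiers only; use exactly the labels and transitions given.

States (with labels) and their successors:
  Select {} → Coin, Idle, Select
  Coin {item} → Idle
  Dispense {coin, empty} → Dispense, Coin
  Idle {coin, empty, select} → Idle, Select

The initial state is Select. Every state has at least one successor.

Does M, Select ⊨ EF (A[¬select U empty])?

Yes

States satisfying A[¬select U empty]: {Coin, Dispense, Idle}.
States satisfying EF (A[¬select U empty]): {Select, Coin, Dispense, Idle}.
Some path from Select reaches a state where A[¬select U empty] holds.
Select ∈ Sat(EF (A[¬select U empty])).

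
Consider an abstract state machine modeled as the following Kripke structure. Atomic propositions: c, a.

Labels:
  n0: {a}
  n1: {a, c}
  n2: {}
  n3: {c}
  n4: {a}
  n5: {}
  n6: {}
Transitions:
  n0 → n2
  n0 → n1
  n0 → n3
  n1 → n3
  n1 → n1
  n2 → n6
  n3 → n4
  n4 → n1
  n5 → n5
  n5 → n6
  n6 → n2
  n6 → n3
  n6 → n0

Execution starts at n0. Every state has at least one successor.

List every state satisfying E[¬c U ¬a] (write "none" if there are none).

{n0, n2, n3, n5, n6}

States satisfying ¬c: {n0, n2, n4, n5, n6}.
States satisfying ¬a: {n2, n3, n5, n6}.
States satisfying E[¬c U ¬a]: {n0, n2, n3, n5, n6}.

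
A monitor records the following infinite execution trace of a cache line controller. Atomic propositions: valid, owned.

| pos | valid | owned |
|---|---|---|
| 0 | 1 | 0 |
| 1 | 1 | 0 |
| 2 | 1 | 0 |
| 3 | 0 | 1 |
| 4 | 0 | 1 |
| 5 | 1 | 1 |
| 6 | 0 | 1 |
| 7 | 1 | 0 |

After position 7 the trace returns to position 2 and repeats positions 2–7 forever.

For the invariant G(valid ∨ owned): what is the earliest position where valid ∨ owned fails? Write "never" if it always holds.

valid ∨ owned holds at every position 0..7, and those are all the positions the trace ever visits, so the invariant G(valid ∨ owned) is never violated.

never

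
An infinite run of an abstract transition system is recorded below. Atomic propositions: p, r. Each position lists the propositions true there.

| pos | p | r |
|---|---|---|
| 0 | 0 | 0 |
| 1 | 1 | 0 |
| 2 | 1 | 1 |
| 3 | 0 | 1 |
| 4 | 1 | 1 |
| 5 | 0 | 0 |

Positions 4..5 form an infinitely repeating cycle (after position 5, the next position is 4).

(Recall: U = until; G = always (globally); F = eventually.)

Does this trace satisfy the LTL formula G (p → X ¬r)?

p → X ¬r must hold at every position from 0 onward. It fails at position 1, so G (p → X ¬r) is false.
Positions where p holds: 1, 2, 4.
Check X ¬r at each: 1→fails, 2→fails, 4→ok.

Does not hold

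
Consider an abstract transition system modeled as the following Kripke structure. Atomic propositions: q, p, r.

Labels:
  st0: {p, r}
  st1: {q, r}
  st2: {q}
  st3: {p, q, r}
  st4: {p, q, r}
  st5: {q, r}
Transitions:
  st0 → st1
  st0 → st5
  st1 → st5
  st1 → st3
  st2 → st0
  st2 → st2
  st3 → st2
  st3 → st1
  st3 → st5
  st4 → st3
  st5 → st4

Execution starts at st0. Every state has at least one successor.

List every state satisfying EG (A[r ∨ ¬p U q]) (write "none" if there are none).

States satisfying A[r ∨ ¬p U q]: {st0, st1, st2, st3, st4, st5}.
States satisfying EG (A[r ∨ ¬p U q]): {st0, st1, st2, st3, st4, st5}.

{st0, st1, st2, st3, st4, st5}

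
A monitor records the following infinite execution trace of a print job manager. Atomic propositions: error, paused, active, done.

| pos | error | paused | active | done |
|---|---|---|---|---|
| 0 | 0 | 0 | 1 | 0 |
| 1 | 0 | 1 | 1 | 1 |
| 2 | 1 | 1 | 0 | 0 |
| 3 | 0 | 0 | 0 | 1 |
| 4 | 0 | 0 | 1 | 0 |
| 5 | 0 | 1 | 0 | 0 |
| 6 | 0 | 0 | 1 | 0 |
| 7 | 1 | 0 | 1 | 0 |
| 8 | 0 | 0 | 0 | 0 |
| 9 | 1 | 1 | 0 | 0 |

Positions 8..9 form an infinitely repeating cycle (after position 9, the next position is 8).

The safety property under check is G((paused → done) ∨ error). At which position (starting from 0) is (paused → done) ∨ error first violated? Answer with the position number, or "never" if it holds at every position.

5

Check (paused → done) ∨ error at each position in order: 0 ✓, 1 ✓, 2 ✓, 3 ✓, 4 ✓.
At position 5 the labels are {paused}, so (paused → done) ∨ error is false there. This is the first violation.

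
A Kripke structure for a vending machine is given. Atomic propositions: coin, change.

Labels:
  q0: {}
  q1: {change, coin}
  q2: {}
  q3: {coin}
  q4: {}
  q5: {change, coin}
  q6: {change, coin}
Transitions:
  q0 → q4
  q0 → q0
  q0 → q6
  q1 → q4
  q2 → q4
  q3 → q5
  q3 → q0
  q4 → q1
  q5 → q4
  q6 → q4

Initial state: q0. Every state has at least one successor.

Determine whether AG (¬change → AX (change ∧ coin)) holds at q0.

No

States satisfying ¬change → AX (change ∧ coin): {q1, q4, q5, q6}.
States satisfying AG (¬change → AX (change ∧ coin)): {q1, q4, q5, q6}.
q0 is reachable from q0 and violates ¬change → AX (change ∧ coin), so AG fails at q0.
q0 ∉ Sat(AG (¬change → AX (change ∧ coin))).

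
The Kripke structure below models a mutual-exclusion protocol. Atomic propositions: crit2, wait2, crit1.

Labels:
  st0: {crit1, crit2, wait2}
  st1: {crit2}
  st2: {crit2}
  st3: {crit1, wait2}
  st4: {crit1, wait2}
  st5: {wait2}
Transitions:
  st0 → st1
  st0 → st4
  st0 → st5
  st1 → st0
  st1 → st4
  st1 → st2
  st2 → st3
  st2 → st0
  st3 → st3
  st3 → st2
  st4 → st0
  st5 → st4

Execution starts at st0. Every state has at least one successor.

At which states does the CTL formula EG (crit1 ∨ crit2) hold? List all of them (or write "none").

{st0, st1, st2, st3, st4}

States satisfying crit1 ∨ crit2: {st0, st1, st2, st3, st4}.
States satisfying EG (crit1 ∨ crit2): {st0, st1, st2, st3, st4}.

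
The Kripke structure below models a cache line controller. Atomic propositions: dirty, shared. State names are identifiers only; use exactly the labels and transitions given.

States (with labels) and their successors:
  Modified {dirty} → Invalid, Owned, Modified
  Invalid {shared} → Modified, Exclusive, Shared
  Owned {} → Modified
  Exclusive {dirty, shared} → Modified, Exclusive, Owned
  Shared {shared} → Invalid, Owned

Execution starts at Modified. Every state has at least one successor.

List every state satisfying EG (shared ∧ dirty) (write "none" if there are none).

States satisfying shared ∧ dirty: {Exclusive}.
States satisfying EG (shared ∧ dirty): {Exclusive}.

{Exclusive}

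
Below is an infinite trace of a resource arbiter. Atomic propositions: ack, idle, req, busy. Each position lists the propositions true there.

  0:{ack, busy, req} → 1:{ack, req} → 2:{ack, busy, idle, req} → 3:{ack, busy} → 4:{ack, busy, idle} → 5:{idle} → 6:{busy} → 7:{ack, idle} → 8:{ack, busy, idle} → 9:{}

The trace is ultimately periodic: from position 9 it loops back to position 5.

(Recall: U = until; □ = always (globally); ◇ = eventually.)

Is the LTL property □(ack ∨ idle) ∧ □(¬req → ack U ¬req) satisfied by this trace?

ack ∨ idle must hold at every position from 0 onward. It fails at position 6, so □(ack ∨ idle) is false.
¬req → ack U ¬req holds at every position 0..9, and those are all positions ever visited, so □(¬req → ack U ¬req) holds.
Positions where ¬req holds: 3, 4, 5, 6, 7, 8, 9.
Check ack U ¬req at each: 3→ok, 4→ok, 5→ok, 6→ok, 7→ok, 8→ok, 9→ok.
At position 0: □(ack ∨ idle) is false; □(¬req → ack U ¬req) is true; so □(ack ∨ idle) ∧ □(¬req → ack U ¬req) is false.

Does not hold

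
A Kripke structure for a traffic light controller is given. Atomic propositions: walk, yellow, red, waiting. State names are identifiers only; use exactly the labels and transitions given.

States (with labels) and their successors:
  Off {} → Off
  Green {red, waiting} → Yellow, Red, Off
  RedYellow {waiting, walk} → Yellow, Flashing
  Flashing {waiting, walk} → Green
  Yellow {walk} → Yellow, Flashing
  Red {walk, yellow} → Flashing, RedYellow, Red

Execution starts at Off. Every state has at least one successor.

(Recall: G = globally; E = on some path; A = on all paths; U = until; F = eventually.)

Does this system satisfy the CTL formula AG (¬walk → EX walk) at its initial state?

States satisfying ¬walk → EX walk: {Green, RedYellow, Flashing, Yellow, Red}.
States satisfying AG (¬walk → EX walk): ∅.
Off is reachable from Off and violates ¬walk → EX walk, so AG fails at Off.
Off ∉ Sat(AG (¬walk → EX walk)).

Violated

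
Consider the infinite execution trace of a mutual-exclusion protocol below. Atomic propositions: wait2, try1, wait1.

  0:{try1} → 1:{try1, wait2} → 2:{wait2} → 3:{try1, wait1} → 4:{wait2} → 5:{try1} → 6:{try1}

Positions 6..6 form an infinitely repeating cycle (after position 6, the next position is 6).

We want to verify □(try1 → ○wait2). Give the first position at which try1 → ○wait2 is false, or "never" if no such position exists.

Check try1 → ○wait2 at each position in order: 0 ✓, 1 ✓, 2 ✓, 3 ✓, 4 ✓.
At position 5 the labels are {try1} and the next position 6 has {try1}, so try1 → ○wait2 is false there. This is the first violation.

5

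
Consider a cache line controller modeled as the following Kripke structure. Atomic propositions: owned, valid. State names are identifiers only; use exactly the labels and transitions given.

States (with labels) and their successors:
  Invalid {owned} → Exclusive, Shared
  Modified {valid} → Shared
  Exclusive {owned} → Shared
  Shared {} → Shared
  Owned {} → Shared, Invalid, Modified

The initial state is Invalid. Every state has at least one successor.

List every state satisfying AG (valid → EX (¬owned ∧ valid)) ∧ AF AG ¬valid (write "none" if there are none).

States satisfying valid → EX (¬owned ∧ valid): {Invalid, Exclusive, Shared, Owned}.
States satisfying AG (valid → EX (¬owned ∧ valid)): {Invalid, Exclusive, Shared}.
States satisfying AG ¬valid: {Invalid, Exclusive, Shared}.
States satisfying AF AG ¬valid: {Invalid, Modified, Exclusive, Shared, Owned}.
States satisfying AG (valid → EX (¬owned ∧ valid)) ∧ AF AG ¬valid: {Invalid, Exclusive, Shared}.

{Invalid, Exclusive, Shared}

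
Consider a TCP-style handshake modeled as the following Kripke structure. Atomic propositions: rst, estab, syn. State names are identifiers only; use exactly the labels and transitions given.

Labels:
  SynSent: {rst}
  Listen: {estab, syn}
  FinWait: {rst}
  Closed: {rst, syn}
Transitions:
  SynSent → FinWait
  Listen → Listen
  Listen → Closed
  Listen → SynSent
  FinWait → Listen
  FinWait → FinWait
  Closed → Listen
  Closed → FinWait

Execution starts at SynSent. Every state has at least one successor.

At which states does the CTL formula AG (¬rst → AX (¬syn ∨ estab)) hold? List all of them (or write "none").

States satisfying ¬rst → AX (¬syn ∨ estab): {SynSent, FinWait, Closed}.
States satisfying AG (¬rst → AX (¬syn ∨ estab)): ∅.

none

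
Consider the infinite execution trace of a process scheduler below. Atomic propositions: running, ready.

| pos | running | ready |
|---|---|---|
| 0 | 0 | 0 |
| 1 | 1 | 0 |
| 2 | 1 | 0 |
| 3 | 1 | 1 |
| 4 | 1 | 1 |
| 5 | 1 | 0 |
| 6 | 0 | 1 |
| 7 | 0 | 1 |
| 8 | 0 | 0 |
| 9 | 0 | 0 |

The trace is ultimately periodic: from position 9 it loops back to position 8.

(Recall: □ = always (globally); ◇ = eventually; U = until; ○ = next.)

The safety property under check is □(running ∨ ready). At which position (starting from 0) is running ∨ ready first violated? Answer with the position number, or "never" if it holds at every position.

At position 0 the labels are {}, so running ∨ ready is false there. This is the first violation.

0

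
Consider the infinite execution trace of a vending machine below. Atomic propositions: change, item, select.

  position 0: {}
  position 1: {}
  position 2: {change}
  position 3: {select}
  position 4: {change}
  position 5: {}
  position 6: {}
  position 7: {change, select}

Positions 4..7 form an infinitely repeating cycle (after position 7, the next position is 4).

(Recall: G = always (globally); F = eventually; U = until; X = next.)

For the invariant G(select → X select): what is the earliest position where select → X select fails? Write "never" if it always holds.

Check select → X select at each position in order: 0 ✓, 1 ✓, 2 ✓.
At position 3 the labels are {select} and the next position 4 has {change}, so select → X select is false there. This is the first violation.

3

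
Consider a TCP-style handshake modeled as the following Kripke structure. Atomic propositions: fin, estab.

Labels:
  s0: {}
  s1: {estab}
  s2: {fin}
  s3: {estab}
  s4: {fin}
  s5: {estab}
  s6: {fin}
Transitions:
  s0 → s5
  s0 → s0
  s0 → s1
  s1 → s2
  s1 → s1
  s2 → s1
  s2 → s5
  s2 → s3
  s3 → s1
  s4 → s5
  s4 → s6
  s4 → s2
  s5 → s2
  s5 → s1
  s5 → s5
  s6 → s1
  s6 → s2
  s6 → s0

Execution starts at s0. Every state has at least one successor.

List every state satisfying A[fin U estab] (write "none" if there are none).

States satisfying fin: {s2, s4, s6}.
States satisfying estab: {s1, s3, s5}.
States satisfying A[fin U estab]: {s1, s2, s3, s5}.

{s1, s2, s3, s5}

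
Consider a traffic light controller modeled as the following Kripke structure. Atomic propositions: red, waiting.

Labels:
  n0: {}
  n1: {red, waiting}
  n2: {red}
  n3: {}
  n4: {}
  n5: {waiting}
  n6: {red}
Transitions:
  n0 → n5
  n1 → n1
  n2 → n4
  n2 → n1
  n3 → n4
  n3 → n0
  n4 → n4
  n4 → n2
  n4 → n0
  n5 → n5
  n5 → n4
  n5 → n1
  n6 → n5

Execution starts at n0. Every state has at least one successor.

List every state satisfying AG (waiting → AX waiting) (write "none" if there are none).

States satisfying waiting → AX waiting: {n0, n1, n2, n3, n4, n6}.
States satisfying AG (waiting → AX waiting): {n1}.

{n1}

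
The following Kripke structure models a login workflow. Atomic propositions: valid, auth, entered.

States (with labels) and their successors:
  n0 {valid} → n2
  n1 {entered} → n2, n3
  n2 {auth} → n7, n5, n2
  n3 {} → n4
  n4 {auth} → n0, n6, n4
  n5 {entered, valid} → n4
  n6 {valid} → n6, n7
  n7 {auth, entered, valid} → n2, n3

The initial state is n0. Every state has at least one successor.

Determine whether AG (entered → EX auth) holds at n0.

Holds

States satisfying entered → EX auth: {n0, n1, n2, n3, n4, n5, n6, n7}.
States satisfying AG (entered → EX auth): {n0, n1, n2, n3, n4, n5, n6, n7}.
Every state reachable from n0 satisfies entered → EX auth.
n0 ∈ Sat(AG (entered → EX auth)).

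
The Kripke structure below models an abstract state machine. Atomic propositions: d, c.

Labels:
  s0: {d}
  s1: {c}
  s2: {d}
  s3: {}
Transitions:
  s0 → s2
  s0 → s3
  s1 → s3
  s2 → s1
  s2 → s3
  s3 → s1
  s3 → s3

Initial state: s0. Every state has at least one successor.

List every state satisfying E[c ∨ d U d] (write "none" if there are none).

{s0, s2}

States satisfying c ∨ d: {s0, s1, s2}.
States satisfying d: {s0, s2}.
States satisfying E[c ∨ d U d]: {s0, s2}.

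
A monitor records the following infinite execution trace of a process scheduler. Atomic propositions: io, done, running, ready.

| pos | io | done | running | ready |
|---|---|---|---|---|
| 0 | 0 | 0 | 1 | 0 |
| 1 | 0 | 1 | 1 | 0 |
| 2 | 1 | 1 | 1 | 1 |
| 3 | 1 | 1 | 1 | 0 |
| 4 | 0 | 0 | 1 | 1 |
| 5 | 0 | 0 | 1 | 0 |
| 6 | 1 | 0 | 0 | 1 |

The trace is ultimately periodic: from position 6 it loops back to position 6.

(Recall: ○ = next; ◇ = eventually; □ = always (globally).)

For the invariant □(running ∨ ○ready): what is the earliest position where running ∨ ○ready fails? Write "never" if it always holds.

running ∨ ○ready holds at every position 0..6, and those are all the positions the trace ever visits, so the invariant □(running ∨ ○ready) is never violated.

never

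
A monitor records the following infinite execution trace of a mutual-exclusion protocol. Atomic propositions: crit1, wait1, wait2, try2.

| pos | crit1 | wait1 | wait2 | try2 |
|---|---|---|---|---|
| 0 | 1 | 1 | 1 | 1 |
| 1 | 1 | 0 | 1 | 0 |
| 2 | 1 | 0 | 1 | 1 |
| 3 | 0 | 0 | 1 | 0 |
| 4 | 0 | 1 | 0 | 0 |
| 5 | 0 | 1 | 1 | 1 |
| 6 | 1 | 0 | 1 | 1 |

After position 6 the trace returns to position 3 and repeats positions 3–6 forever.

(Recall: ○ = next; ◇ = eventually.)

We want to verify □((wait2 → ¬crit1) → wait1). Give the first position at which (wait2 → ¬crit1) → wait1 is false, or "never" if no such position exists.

3

Check (wait2 → ¬crit1) → wait1 at each position in order: 0 ✓, 1 ✓, 2 ✓.
At position 3 the labels are {wait2}, so (wait2 → ¬crit1) → wait1 is false there. This is the first violation.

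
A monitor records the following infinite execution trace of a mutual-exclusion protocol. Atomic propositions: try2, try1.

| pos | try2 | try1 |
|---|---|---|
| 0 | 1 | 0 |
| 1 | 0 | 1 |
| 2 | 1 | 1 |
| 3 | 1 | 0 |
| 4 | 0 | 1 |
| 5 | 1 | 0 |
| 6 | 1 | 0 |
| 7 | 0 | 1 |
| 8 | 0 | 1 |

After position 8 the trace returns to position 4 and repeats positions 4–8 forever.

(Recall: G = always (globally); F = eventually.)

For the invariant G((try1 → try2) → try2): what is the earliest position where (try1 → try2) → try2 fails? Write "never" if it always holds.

(try1 → try2) → try2 holds at every position 0..8, and those are all the positions the trace ever visits, so the invariant G((try1 → try2) → try2) is never violated.

never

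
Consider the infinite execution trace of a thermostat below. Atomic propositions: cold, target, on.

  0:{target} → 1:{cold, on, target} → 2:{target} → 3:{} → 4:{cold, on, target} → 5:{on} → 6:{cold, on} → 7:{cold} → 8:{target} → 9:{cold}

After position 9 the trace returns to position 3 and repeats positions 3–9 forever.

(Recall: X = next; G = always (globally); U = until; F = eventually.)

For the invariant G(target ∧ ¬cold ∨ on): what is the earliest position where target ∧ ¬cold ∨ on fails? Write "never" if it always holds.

3

Check target ∧ ¬cold ∨ on at each position in order: 0 ✓, 1 ✓, 2 ✓.
At position 3 the labels are {}, so target ∧ ¬cold ∨ on is false there. This is the first violation.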